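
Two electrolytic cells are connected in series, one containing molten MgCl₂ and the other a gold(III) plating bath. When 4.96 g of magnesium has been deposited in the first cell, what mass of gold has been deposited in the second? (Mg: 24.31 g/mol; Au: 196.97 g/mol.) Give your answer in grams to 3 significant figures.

n(Mg) = 4.96 / 24.31 = 0.2040 mol
Mg²⁺ + 2e⁻ → Mg, so n(e⁻) = 2 × 0.2040 = 0.4080 mol
Same current for the same time ⇒ same n(e⁻) = 0.4080 mol in both cells.
Au³⁺ + 3e⁻ → Au, so n(Au) = 0.4080 / 3 = 0.1360 mol
m(Au) = 0.1360 × 196.97 = 26.8 g

26.8 g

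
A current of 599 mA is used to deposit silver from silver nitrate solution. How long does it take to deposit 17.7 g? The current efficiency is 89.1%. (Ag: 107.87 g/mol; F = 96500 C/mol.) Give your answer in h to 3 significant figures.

8.24 h

n(Ag) = 17.7 / 107.87 = 0.1641 mol
Ag⁺ + e⁻ → Ag, so n(e⁻) = 0.1641 mol
Q = 0.1641 × 96500 / 0.891 = 17770 C
t = Q / I = 17770 / 0.599 = 29670 s = 8.24 h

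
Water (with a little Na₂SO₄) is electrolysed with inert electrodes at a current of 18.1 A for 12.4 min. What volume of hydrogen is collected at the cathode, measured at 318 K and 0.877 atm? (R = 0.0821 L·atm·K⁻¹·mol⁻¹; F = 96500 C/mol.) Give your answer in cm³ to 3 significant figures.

2080 cm³

Charge passed = 18.1 × 744 = 13470 C
n(e⁻) = 13470 / 96500 = 0.1396 mol
2H⁺ + 2e⁻ → H₂, so n(H₂) = 0.1396 / 2 = 0.06980 mol
V = nRT/P = 0.06980 × 0.0821 × 318 / 0.877 = 2.078 L
= 2080 cm³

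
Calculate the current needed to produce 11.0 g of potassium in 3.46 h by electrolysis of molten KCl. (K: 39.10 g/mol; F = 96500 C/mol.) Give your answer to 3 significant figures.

2.18 A

n(K) = 11.0 / 39.10 = 0.2813 mol
K⁺ + e⁻ → K, so n(e⁻) = 0.2813 mol
Q = 0.2813 × 96500 = 27150 C
I = Q / t = 27150 / 12456 s = 2.18 A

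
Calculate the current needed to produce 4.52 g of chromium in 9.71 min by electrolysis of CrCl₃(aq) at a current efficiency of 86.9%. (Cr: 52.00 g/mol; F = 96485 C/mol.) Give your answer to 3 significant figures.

49.7 A

n(Cr) = 4.52 / 52.00 = 0.08692 mol
Cr³⁺ + 3e⁻ → Cr, so n(e⁻) = 3 × 0.08692 = 0.2608 mol
Q = 0.2608 × 96485 / 0.869 = 28960 C
I = Q / t = 28960 / 582.6 s = 49.7 A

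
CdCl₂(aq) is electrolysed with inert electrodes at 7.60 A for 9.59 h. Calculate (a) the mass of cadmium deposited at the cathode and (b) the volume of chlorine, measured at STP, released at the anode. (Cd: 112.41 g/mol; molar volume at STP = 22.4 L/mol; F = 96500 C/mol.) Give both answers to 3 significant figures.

153 g Cd; 30.5 L Cl₂

Q = 7.60 × 34524 = 2.624×10^5 C; n(e⁻) = 2.624×10^5 / 96500 = 2.719 mol
Cathode: Cd²⁺ + 2e⁻ → Cd → n(Cd) = 2.719/2 = 1.360 mol → 153 g
Anode: 2Cl⁻ → Cl₂ + 2e⁻ → n(Cl₂) = 2.719/2 = 1.360 mol → 30.5 L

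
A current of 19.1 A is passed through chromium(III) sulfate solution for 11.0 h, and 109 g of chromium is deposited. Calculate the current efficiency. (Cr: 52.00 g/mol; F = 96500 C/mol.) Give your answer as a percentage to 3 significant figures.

Q = 19.1 × 39600 = 7.564×10^5 C
n(e⁻) = 7.564×10^5 / 96500 = 7.838 mol
Cr³⁺ + 3e⁻ → Cr, so theoretical n(Cr) = 2.613 mol → 135.9 g
Efficiency = 109 / 135.9 = 0.8021 = 80.2%

80.2%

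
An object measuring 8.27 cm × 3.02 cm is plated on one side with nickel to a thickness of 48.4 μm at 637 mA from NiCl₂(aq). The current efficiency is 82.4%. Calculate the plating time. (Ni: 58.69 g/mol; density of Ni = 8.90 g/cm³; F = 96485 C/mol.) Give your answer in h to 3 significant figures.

Plated area = 8.27 × 3.02 = 24.98 cm²
Volume = 24.98 × 48.4×10⁻⁴ cm = 0.1209 cm³
m(Ni) = 0.1209 × 8.90 = 1.076 g
n(Ni) = 1.076 / 58.69 = 0.01833 mol; n(e⁻) = 2 × 0.01833 = 0.03666 mol
Q = 0.03666 × 96485 / 0.824 = 4293 C
t = 4293 / 0.637 = 6739 s = 1.87 h

1.87 h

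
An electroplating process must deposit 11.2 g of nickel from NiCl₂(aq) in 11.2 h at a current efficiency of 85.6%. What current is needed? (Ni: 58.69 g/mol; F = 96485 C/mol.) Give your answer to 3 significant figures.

n(Ni) = 11.2 / 58.69 = 0.1908 mol
Ni²⁺ + 2e⁻ → Ni, so n(e⁻) = 2 × 0.1908 = 0.3816 mol
Q = 0.3816 × 96485 / 0.856 = 43010 C
I = Q / t = 43010 / 40320 s = 1.07 A

1.07 A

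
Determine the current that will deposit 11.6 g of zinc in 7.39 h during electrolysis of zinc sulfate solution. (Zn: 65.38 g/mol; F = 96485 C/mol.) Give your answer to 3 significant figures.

n(Zn) = 11.6 / 65.38 = 0.1774 mol
Zn²⁺ + 2e⁻ → Zn, so n(e⁻) = 2 × 0.1774 = 0.3548 mol
Q = 0.3548 × 96485 = 34230 C
I = Q / t = 34230 / 26604 s = 1.29 A

1.29 A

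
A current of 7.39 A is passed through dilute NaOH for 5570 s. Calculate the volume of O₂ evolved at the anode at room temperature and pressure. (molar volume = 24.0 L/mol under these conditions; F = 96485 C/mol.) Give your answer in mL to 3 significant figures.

Q = 7.39 A × 5570 s = 41160 C
n(e⁻) = Q/F = 41160/96485 = 0.4266 mol
2H₂O → O₂ + 4H⁺ + 4e⁻, so n(O₂) = 0.4266 / 4 = 0.1067 mol
V = 0.1067 × 24.0 = 2.561 L
= 2560 mL

2560 mL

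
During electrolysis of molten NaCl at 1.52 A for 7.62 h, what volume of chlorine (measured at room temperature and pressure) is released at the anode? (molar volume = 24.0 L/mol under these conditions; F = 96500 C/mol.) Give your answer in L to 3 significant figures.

5.19 L

Charge passed = 1.52 × 27432 = 41700 C
Moles of electrons = 41700 / 96500 = 0.4321 mol
2Cl⁻ → Cl₂ + 2e⁻, so n(Cl₂) = 0.4321 / 2 = 0.2161 mol
V = 0.2161 × 24.0 = 5.186 L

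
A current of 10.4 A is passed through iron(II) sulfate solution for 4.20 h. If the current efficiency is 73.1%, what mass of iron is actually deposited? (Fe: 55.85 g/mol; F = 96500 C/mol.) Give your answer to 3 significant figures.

33.3 g

Q = 10.4 × 15120 = 1.572×10^5 C
n(e⁻) = 1.572×10^5 / 96500 = 1.629 mol
Fe²⁺ + 2e⁻ → Fe, so theoretical m(Fe) = 0.8145 × 55.85 = 45.49 g
Actual mass = 73.1% × 45.49 = 33.3 g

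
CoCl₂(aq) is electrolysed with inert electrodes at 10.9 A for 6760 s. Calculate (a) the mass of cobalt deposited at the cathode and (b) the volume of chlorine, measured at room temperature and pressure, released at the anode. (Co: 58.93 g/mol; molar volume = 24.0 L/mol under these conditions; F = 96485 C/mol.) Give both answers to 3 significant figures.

Q = 10.9 × 6760 = 73680 C; n(e⁻) = 73680 / 96485 = 0.7636 mol
Cathode: Co²⁺ + 2e⁻ → Co → n(Co) = 0.7636/2 = 0.3818 mol → 22.5 g
Anode: 2Cl⁻ → Cl₂ + 2e⁻ → n(Cl₂) = 0.7636/2 = 0.3818 mol → 9.16 L

22.5 g Co; 9.16 L Cl₂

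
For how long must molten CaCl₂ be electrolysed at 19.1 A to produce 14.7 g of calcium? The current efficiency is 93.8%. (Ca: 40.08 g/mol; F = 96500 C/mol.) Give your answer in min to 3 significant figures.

n(Ca) = 14.7 / 40.08 = 0.3668 mol
Ca²⁺ + 2e⁻ → Ca, so n(e⁻) = 2 × 0.3668 = 0.7336 mol
Q = 0.7336 × 96500 / 0.938 = 75470 C
t = Q / I = 75470 / 19.1 = 3951 s = 65.9 min

65.9 min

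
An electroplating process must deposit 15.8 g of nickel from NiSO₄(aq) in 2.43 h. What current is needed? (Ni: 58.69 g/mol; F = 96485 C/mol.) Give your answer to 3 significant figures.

n(Ni) = 15.8 / 58.69 = 0.2692 mol
Ni²⁺ + 2e⁻ → Ni, so n(e⁻) = 2 × 0.2692 = 0.5384 mol
Q = 0.5384 × 96485 = 51950 C
I = Q / t = 51950 / 8748 s = 5.94 A

5.94 A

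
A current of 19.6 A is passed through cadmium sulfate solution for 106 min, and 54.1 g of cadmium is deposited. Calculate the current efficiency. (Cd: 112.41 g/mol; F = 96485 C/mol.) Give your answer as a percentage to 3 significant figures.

Q = 19.6 × 6360 = 1.247×10^5 C
n(e⁻) = 1.247×10^5 / 96485 = 1.292 mol
Cd²⁺ + 2e⁻ → Cd, so theoretical n(Cd) = 0.6460 mol → 72.62 g
Efficiency = 54.1 / 72.62 = 0.7450 = 74.5%

74.5%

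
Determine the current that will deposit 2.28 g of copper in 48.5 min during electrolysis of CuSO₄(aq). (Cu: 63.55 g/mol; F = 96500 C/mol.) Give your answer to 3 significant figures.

2.38 A

n(Cu) = 2.28 / 63.55 = 0.03588 mol
Cu²⁺ + 2e⁻ → Cu, so n(e⁻) = 2 × 0.03588 = 0.07176 mol
Q = 0.07176 × 96500 = 6925 C
I = Q / t = 6925 / 2910 s = 2.38 A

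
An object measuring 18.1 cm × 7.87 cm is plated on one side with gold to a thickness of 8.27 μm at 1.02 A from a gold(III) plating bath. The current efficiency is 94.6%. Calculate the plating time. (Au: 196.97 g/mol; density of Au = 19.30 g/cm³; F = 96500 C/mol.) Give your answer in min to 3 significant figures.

57.7 min

Plated area = 18.1 × 7.87 = 142.4 cm²
Volume = 142.4 × 8.27×10⁻⁴ cm = 0.1178 cm³
m(Au) = 0.1178 × 19.30 = 2.274 g
n(Au) = 2.274 / 196.97 = 0.01154 mol; n(e⁻) = 3 × 0.01154 = 0.03462 mol
Q = 0.03462 × 96500 / 0.946 = 3532 C
t = 3532 / 1.02 = 3463 s = 57.7 min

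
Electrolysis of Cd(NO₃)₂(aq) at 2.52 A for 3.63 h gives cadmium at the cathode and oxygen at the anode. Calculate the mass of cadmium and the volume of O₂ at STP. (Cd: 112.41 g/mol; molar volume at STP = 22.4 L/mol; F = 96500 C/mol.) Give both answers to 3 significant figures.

Q = 2.52 × 13068 = 32930 C; n(e⁻) = 32930 / 96500 = 0.3412 mol
Cathode: Cd²⁺ + 2e⁻ → Cd → n(Cd) = 0.3412/2 = 0.1706 mol → 19.2 g
Anode: 2H₂O → O₂ + 4H⁺ + 4e⁻ → n(O₂) = 0.3412/4 = 0.08530 mol → 1.91 L

19.2 g Cd; 1.91 L O₂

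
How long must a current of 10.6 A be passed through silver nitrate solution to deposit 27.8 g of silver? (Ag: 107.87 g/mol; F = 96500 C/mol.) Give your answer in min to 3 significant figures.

n(Ag) = 27.8 / 107.87 = 0.2577 mol
Ag⁺ + e⁻ → Ag, so n(e⁻) = 0.2577 mol
Q = 0.2577 × 96500 = 24870 C
t = Q / I = 24870 / 10.6 = 2346 s = 39.1 min

39.1 min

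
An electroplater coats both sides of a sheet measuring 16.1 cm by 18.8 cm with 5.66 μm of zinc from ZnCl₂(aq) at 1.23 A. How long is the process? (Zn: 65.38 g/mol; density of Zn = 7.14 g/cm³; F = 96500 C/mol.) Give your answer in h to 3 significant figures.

Plated area = 2 × 16.1 × 18.8 = 605.4 cm²
Volume = 605.4 × 5.66×10⁻⁴ cm = 0.3427 cm³
m(Zn) = 0.3427 × 7.14 = 2.447 g
n(Zn) = 2.447 / 65.38 = 0.03743 mol; n(e⁻) = 2 × 0.03743 = 0.07486 mol
Q = 0.07486 × 96500 = 7224 C
t = 7224 / 1.23 = 5873 s = 1.63 h

1.63 h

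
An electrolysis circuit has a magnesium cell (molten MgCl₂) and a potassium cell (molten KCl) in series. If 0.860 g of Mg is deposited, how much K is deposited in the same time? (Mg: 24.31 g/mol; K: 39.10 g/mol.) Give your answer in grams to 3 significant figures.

n(Mg) = 0.860 / 24.31 = 0.03538 mol
Mg²⁺ + 2e⁻ → Mg, so n(e⁻) = 2 × 0.03538 = 0.07076 mol
The cells are in series, so the same charge (and hence the same n(e⁻) = 0.07076 mol) passes through both.
K⁺ + e⁻ → K, so n(K) = 0.07076 mol
m(K) = 0.07076 × 39.10 = 2.77 g

2.77 g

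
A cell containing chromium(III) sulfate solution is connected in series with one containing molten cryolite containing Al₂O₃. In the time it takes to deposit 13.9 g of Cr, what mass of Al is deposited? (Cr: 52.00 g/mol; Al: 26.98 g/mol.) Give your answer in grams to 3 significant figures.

n(Cr) = 13.9 / 52.00 = 0.2673 mol
Cr³⁺ + 3e⁻ → Cr, so n(e⁻) = 3 × 0.2673 = 0.8019 mol
The cells are in series, so the same charge (and hence the same n(e⁻) = 0.8019 mol) passes through both.
Al³⁺ + 3e⁻ → Al, so n(Al) = 0.8019 / 3 = 0.2673 mol
m(Al) = 0.2673 × 26.98 = 7.21 g

7.21 g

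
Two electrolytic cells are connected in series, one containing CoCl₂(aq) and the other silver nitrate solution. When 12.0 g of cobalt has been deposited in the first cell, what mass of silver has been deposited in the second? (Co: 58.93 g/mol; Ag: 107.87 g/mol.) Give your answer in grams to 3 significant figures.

n(Co) = 12.0 / 58.93 = 0.2036 mol
Co²⁺ + 2e⁻ → Co, so n(e⁻) = 2 × 0.2036 = 0.4072 mol
The cells are in series, so the same charge (and hence the same n(e⁻) = 0.4072 mol) passes through both.
Ag⁺ + e⁻ → Ag, so n(Ag) = 0.4072 mol
m(Ag) = 0.4072 × 107.87 = 43.9 g

43.9 g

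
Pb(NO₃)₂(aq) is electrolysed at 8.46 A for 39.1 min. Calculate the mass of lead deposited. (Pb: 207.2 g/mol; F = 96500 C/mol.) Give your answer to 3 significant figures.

Q = It = 8.46 × 2346 = 19850 C
n(e⁻) = 19850 / 96500 = 0.2057 mol
Pb²⁺ + 2e⁻ → Pb, so n(Pb) = 0.2057 / 2 = 0.1029 mol
m = 0.1029 × 207.2 = 21.3 g

21.3 g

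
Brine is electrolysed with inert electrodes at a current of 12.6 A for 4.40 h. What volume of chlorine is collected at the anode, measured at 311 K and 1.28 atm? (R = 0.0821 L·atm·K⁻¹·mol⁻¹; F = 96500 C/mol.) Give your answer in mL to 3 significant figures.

Charge passed = 12.6 × 15840 = 1.996×10^5 C
Moles of electrons = 1.996×10^5 / 96500 = 2.068 mol
2Cl⁻ → Cl₂ + 2e⁻, so n(Cl₂) = 2.068 / 2 = 1.034 mol
V = nRT/P = 1.034 × 0.0821 × 311 / 1.28 = 20.63 L
= 20600 mL

20600 mL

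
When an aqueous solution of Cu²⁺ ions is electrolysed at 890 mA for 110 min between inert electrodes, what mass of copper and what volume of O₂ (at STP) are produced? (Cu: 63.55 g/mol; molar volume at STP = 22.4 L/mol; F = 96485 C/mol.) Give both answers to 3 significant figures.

Q = 0.890 × 6600 = 5874 C; n(e⁻) = 5874 / 96485 = 0.06088 mol
Cathode: Cu²⁺ + 2e⁻ → Cu → n(Cu) = 0.06088/2 = 0.03044 mol → 1.93 g
Anode: 2H₂O → O₂ + 4H⁺ + 4e⁻ → n(O₂) = 0.06088/4 = 0.01522 mol → 0.341 L

1.93 g Cu; 0.341 L O₂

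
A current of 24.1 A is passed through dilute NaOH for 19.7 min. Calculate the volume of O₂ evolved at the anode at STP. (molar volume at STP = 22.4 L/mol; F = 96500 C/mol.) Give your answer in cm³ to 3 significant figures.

1650 cm³

Charge passed = 24.1 × 1182 = 28490 C
n(e⁻) = Q/F = 28490/96500 = 0.2952 mol
2H₂O → O₂ + 4H⁺ + 4e⁻, so n(O₂) = 0.2952 / 4 = 0.07380 mol
V = 0.07380 × 22.4 = 1.653 L
= 1650 cm³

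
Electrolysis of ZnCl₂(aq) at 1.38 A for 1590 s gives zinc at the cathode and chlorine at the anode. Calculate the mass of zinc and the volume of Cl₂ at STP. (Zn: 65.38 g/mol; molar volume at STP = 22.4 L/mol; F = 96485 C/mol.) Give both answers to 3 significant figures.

0.743 g Zn; 0.255 L Cl₂

Q = 1.38 × 1590 = 2194 C; n(e⁻) = 2194 / 96485 = 0.02274 mol
Cathode: Zn²⁺ + 2e⁻ → Zn → n(Zn) = 0.02274/2 = 0.01137 mol → 0.743 g
Anode: 2Cl⁻ → Cl₂ + 2e⁻ → n(Cl₂) = 0.02274/2 = 0.01137 mol → 0.255 L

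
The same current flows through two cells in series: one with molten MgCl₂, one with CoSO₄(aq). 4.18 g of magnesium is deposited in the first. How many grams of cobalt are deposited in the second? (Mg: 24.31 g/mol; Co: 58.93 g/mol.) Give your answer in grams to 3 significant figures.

10.1 g

n(Mg) = 4.18 / 24.31 = 0.1719 mol
Mg²⁺ + 2e⁻ → Mg, so n(e⁻) = 2 × 0.1719 = 0.3438 mol
Same current for the same time ⇒ same n(e⁻) = 0.3438 mol in both cells.
Co²⁺ + 2e⁻ → Co, so n(Co) = 0.3438 / 2 = 0.1719 mol
m(Co) = 0.1719 × 58.93 = 10.1 g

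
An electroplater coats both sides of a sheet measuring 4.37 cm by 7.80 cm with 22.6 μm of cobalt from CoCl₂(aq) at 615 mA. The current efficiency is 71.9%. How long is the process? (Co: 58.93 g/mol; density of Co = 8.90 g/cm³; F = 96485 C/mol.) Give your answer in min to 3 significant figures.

169 min

Plated area = 2 × 4.37 × 7.80 = 68.17 cm²
Volume = 68.17 × 22.6×10⁻⁴ cm = 0.1541 cm³
m(Co) = 0.1541 × 8.90 = 1.371 g
n(Co) = 1.371 / 58.93 = 0.02326 mol; n(e⁻) = 2 × 0.02326 = 0.04652 mol
Q = 0.04652 × 96485 / 0.719 = 6243 C
t = 6243 / 0.615 = 10150 s = 169 min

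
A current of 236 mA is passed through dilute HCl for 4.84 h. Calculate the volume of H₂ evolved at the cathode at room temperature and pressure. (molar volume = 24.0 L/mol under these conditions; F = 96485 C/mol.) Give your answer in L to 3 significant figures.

Q = It = 0.236 × 17424 = 4112 C
n(e⁻) = 4112 / 96485 = 0.04262 mol
2H⁺ + 2e⁻ → H₂, so n(H₂) = 0.04262 / 2 = 0.02131 mol
V = 0.02131 × 24.0 = 0.5114 L

0.511 L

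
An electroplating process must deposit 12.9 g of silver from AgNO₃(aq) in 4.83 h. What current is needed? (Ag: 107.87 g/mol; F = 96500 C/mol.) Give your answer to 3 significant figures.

n(Ag) = 12.9 / 107.87 = 0.1196 mol
Ag⁺ + e⁻ → Ag, so n(e⁻) = 0.1196 mol
Q = 0.1196 × 96500 = 11540 C
I = Q / t = 11540 / 17388 s = 0.664 A

0.664 A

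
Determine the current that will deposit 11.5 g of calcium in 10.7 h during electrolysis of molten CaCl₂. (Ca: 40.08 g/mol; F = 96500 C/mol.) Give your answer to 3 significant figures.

1.44 A

n(Ca) = 11.5 / 40.08 = 0.2869 mol
Ca²⁺ + 2e⁻ → Ca, so n(e⁻) = 2 × 0.2869 = 0.5738 mol
Q = 0.5738 × 96500 = 55370 C
I = Q / t = 55370 / 38520 s = 1.44 A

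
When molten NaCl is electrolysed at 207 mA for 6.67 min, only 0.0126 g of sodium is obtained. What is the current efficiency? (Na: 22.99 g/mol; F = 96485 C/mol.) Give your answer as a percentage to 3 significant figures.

63.8%

Q = 0.207 × 400.2 = 82.84 C
n(e⁻) = 82.84 / 96485 = 8.586×10^-4 mol
Na⁺ + e⁻ → Na, so theoretical n(Na) = 8.586×10^-4 mol → 0.01974 g
Efficiency = 0.0126 / 0.01974 = 0.6383 = 63.8%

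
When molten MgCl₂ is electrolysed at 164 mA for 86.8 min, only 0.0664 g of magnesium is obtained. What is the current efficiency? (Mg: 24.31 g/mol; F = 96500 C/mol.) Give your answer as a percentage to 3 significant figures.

Q = 0.164 × 5208 = 854.1 C
n(e⁻) = 854.1 / 96500 = 0.008851 mol
Mg²⁺ + 2e⁻ → Mg, so theoretical n(Mg) = 0.004426 mol → 0.1076 g
Efficiency = 0.0664 / 0.1076 = 0.6171 = 61.7%

61.7%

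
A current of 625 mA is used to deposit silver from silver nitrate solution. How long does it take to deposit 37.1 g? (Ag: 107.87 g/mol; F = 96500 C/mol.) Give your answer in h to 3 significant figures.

14.8 h

n(Ag) = 37.1 / 107.87 = 0.3439 mol
Ag⁺ + e⁻ → Ag, so n(e⁻) = 0.3439 mol
Q = 0.3439 × 96500 = 33190 C
t = Q / I = 33190 / 0.625 = 53100 s = 14.8 h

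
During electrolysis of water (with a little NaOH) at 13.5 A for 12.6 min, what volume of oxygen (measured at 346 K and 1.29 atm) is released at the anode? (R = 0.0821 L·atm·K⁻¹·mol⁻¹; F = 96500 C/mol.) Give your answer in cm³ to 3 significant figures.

Q = It = 13.5 × 756 = 10210 C
n(e⁻) = Q/F = 10210/96500 = 0.1058 mol
2H₂O → O₂ + 4H⁺ + 4e⁻, so n(O₂) = 0.1058 / 4 = 0.02645 mol
V = nRT/P = 0.02645 × 0.0821 × 346 / 1.29 = 0.5824 L
= 582 cm³

582 cm³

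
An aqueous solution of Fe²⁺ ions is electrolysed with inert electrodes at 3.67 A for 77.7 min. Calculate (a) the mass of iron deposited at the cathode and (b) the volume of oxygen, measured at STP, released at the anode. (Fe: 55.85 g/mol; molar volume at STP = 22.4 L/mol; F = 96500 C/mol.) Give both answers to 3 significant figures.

Q = 3.67 × 4662 = 17110 C; n(e⁻) = 17110 / 96500 = 0.1773 mol
Cathode: Fe²⁺ + 2e⁻ → Fe → n(Fe) = 0.1773/2 = 0.08865 mol → 4.95 g
Anode: 2H₂O → O₂ + 4H⁺ + 4e⁻ → n(O₂) = 0.1773/4 = 0.04433 mol → 0.993 L

4.95 g Fe; 0.993 L O₂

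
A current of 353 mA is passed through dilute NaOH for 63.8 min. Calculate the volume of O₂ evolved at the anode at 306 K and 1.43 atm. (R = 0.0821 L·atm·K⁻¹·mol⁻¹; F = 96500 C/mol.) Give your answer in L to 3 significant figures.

0.0615 L

Q = 0.353 A × 3828 s = 1351 C
Moles of electrons = 1351 / 96500 = 0.01400 mol
2H₂O → O₂ + 4H⁺ + 4e⁻, so n(O₂) = 0.01400 / 4 = 0.003500 mol
V = nRT/P = 0.003500 × 0.0821 × 306 / 1.43 = 0.06149 L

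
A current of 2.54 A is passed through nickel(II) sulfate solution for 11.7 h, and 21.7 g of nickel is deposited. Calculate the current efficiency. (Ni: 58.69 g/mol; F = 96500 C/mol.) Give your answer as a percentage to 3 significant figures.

Q = 2.54 × 42120 = 1.070×10^5 C
n(e⁻) = 1.070×10^5 / 96500 = 1.109 mol
Ni²⁺ + 2e⁻ → Ni, so theoretical n(Ni) = 0.5545 mol → 32.54 g
Efficiency = 21.7 / 32.54 = 0.6669 = 66.7%

66.7%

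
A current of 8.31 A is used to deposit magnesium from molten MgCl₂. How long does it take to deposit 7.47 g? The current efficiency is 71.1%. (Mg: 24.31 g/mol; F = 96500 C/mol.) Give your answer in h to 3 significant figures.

2.79 h

n(Mg) = 7.47 / 24.31 = 0.3073 mol
Mg²⁺ + 2e⁻ → Mg, so n(e⁻) = 2 × 0.3073 = 0.6146 mol
Q = 0.6146 × 96500 / 0.711 = 83420 C
t = Q / I = 83420 / 8.31 = 10040 s = 2.79 h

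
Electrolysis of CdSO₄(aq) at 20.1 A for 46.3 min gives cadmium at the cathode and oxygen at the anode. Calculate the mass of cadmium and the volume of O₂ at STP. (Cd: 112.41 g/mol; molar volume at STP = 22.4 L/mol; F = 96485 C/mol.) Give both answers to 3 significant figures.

Q = 20.1 × 2778 = 55840 C; n(e⁻) = 55840 / 96485 = 0.5787 mol
Cathode: Cd²⁺ + 2e⁻ → Cd → n(Cd) = 0.5787/2 = 0.2894 mol → 32.5 g
Anode: 2H₂O → O₂ + 4H⁺ + 4e⁻ → n(O₂) = 0.5787/4 = 0.1447 mol → 3.24 L

32.5 g Cd; 3.24 L O₂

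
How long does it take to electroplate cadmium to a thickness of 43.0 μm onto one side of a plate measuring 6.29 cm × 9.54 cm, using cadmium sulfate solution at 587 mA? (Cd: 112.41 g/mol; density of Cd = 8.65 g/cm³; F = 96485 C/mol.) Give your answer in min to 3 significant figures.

109 min

Plated area = 6.29 × 9.54 = 60.01 cm²
Volume = 60.01 × 43.0×10⁻⁴ cm = 0.2580 cm³
m(Cd) = 0.2580 × 8.65 = 2.232 g
n(Cd) = 2.232 / 112.41 = 0.01986 mol; n(e⁻) = 2 × 0.01986 = 0.03972 mol
Q = 0.03972 × 96485 = 3832 C
t = 3832 / 0.587 = 6528 s = 109 min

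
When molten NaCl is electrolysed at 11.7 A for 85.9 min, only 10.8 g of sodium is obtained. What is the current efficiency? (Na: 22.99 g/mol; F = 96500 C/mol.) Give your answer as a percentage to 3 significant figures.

75.2%

Q = 11.7 × 5154 = 60300 C
n(e⁻) = 60300 / 96500 = 0.6249 mol
Na⁺ + e⁻ → Na, so theoretical n(Na) = 0.6249 mol → 14.37 g
Efficiency = 10.8 / 14.37 = 0.7516 = 75.2%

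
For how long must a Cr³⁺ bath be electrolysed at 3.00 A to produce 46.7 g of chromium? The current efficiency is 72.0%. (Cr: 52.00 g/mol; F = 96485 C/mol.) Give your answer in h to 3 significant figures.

n(Cr) = 46.7 / 52.00 = 0.8981 mol
Cr³⁺ + 3e⁻ → Cr, so n(e⁻) = 3 × 0.8981 = 2.694 mol
Q = 2.694 × 96485 / 0.720 = 3.610×10^5 C
t = Q / I = 3.610×10^5 / 3.00 = 1.203×10^5 s = 33.4 h

33.4 h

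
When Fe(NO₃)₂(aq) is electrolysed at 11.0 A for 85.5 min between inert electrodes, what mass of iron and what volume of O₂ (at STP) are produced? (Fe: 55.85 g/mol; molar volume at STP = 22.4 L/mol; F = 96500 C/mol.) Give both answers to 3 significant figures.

Q = 11.0 × 5130 = 56430 C; n(e⁻) = 56430 / 96500 = 0.5848 mol
Cathode: Fe²⁺ + 2e⁻ → Fe → n(Fe) = 0.5848/2 = 0.2924 mol → 16.3 g
Anode: 2H₂O → O₂ + 4H⁺ + 4e⁻ → n(O₂) = 0.5848/4 = 0.1462 mol → 3.27 L

16.3 g Fe; 3.27 L O₂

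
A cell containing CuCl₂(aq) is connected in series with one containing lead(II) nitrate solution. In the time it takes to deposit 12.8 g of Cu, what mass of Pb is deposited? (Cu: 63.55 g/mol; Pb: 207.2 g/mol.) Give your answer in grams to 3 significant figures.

n(Cu) = 12.8 / 63.55 = 0.2014 mol
Cu²⁺ + 2e⁻ → Cu, so n(e⁻) = 2 × 0.2014 = 0.4028 mol
In series, the same 0.4028 mol of electrons flows through the second cell.
Pb²⁺ + 2e⁻ → Pb, so n(Pb) = 0.4028 / 2 = 0.2014 mol
m(Pb) = 0.2014 × 207.2 = 41.7 g

41.7 g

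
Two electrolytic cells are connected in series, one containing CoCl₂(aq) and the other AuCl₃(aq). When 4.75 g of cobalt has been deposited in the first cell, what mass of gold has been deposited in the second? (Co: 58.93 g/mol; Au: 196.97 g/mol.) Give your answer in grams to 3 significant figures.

10.6 g

n(Co) = 4.75 / 58.93 = 0.08060 mol
Co²⁺ + 2e⁻ → Co, so n(e⁻) = 2 × 0.08060 = 0.1612 mol
Same current for the same time ⇒ same n(e⁻) = 0.1612 mol in both cells.
Au³⁺ + 3e⁻ → Au, so n(Au) = 0.1612 / 3 = 0.05373 mol
m(Au) = 0.05373 × 196.97 = 10.6 g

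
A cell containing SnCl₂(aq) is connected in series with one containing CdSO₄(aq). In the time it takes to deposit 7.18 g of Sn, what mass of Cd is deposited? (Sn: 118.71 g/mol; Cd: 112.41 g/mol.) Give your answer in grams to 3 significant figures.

6.80 g

n(Sn) = 7.18 / 118.71 = 0.06048 mol
Sn²⁺ + 2e⁻ → Sn, so n(e⁻) = 2 × 0.06048 = 0.1210 mol
In series, the same 0.1210 mol of electrons flows through the second cell.
Cd²⁺ + 2e⁻ → Cd, so n(Cd) = 0.1210 / 2 = 0.06050 mol
m(Cd) = 0.06050 × 112.41 = 6.80 g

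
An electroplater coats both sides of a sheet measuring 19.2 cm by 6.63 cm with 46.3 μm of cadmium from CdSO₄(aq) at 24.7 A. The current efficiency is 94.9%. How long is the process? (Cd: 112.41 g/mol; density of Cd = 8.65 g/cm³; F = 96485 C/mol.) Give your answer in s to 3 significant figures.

747 s

Plated area = 2 × 19.2 × 6.63 = 254.6 cm²
Volume = 254.6 × 46.3×10⁻⁴ cm = 1.179 cm³
m(Cd) = 1.179 × 8.65 = 10.20 g
n(Cd) = 10.20 / 112.41 = 0.09074 mol; n(e⁻) = 2 × 0.09074 = 0.1815 mol
Q = 0.1815 × 96485 / 0.949 = 18450 C
t = 18450 / 24.7 = 747.0 s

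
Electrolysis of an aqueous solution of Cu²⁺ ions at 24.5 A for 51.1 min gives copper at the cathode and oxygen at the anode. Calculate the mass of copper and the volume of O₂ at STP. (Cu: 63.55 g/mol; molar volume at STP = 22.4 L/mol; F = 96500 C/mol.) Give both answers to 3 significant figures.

24.7 g Cu; 4.36 L O₂

Q = 24.5 × 3066 = 75120 C; n(e⁻) = 75120 / 96500 = 0.7784 mol
Cathode: Cu²⁺ + 2e⁻ → Cu → n(Cu) = 0.7784/2 = 0.3892 mol → 24.7 g
Anode: 2H₂O → O₂ + 4H⁺ + 4e⁻ → n(O₂) = 0.7784/4 = 0.1946 mol → 4.36 L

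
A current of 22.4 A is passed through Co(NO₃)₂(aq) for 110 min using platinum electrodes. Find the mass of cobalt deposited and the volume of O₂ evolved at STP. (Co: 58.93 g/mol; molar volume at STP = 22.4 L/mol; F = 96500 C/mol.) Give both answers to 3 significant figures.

45.1 g Co; 8.58 L O₂

Q = 22.4 × 6600 = 1.478×10^5 C; n(e⁻) = 1.478×10^5 / 96500 = 1.532 mol
Cathode: Co²⁺ + 2e⁻ → Co → n(Co) = 1.532/2 = 0.7660 mol → 45.1 g
Anode: 2H₂O → O₂ + 4H⁺ + 4e⁻ → n(O₂) = 1.532/4 = 0.3830 mol → 8.58 L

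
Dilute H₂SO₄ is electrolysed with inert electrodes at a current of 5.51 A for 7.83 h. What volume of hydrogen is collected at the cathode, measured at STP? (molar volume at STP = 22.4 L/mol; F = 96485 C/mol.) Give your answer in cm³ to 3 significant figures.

18000 cm³

Q = 5.51 A × 28188 s = 1.553×10^5 C
n(e⁻) = Q/F = 1.553×10^5/96485 = 1.610 mol
2H⁺ + 2e⁻ → H₂, so n(H₂) = 1.610 / 2 = 0.8050 mol
V = 0.8050 × 22.4 = 18.03 L
= 18000 cm³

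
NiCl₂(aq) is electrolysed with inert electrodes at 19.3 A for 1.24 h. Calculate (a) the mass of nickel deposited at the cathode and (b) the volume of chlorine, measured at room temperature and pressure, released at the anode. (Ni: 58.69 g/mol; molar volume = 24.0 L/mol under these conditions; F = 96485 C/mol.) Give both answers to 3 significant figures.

Q = 19.3 × 4464 = 86160 C; n(e⁻) = 86160 / 96485 = 0.8930 mol
Cathode: Ni²⁺ + 2e⁻ → Ni → n(Ni) = 0.8930/2 = 0.4465 mol → 26.2 g
Anode: 2Cl⁻ → Cl₂ + 2e⁻ → n(Cl₂) = 0.8930/2 = 0.4465 mol → 10.7 L

26.2 g Ni; 10.7 L Cl₂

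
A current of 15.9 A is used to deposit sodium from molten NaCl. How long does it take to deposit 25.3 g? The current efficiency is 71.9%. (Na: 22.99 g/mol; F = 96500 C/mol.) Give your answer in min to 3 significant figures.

n(Na) = 25.3 / 22.99 = 1.100 mol
Na⁺ + e⁻ → Na, so n(e⁻) = 1.100 mol
Q = 1.100 × 96500 / 0.719 = 1.476×10^5 C
t = Q / I = 1.476×10^5 / 15.9 = 9283 s = 155 min

155 min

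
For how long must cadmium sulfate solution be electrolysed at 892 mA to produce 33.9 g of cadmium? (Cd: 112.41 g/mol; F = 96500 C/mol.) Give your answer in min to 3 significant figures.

n(Cd) = 33.9 / 112.41 = 0.3016 mol
Cd²⁺ + 2e⁻ → Cd, so n(e⁻) = 2 × 0.3016 = 0.6032 mol
Q = 0.6032 × 96500 = 58210 C
t = Q / I = 58210 / 0.892 = 65260 s = 1090 min

1090 min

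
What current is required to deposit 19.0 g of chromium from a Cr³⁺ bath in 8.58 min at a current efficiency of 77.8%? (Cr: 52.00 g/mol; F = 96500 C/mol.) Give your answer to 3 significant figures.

n(Cr) = 19.0 / 52.00 = 0.3654 mol
Cr³⁺ + 3e⁻ → Cr, so n(e⁻) = 3 × 0.3654 = 1.096 mol
Q = 1.096 × 96500 / 0.778 = 1.359×10^5 C
I = Q / t = 1.359×10^5 / 514.8 s = 264 A

264 A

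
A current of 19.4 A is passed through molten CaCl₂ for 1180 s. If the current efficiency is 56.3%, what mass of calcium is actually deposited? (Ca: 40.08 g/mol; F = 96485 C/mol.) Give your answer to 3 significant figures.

Q = 19.4 × 1180 = 22890 C
n(e⁻) = 22890 / 96485 = 0.2372 mol
Ca²⁺ + 2e⁻ → Ca, so theoretical m(Ca) = 0.1186 × 40.08 = 4.753 g
Actual mass = 56.3% × 4.753 = 2.68 g

2.68 g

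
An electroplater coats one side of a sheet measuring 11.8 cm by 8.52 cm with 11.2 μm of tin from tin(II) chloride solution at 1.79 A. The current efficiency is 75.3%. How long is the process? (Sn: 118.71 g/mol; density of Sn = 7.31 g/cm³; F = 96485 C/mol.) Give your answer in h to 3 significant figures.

0.276 h

Plated area = 11.8 × 8.52 = 100.5 cm²
Volume = 100.5 × 11.2×10⁻⁴ cm = 0.1126 cm³
m(Sn) = 0.1126 × 7.31 = 0.8231 g
n(Sn) = 0.8231 / 118.71 = 0.006934 mol; n(e⁻) = 2 × 0.006934 = 0.01387 mol
Q = 0.01387 × 96485 / 0.753 = 1777 C
t = 1777 / 1.79 = 992.7 s = 0.276 h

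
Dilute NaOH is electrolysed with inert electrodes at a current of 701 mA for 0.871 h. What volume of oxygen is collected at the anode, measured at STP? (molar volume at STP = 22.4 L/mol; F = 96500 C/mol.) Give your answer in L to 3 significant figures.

Charge passed = 0.701 × 3135.6 = 2198 C
Moles of electrons = 2198 / 96500 = 0.02278 mol
2H₂O → O₂ + 4H⁺ + 4e⁻, so n(O₂) = 0.02278 / 4 = 0.005695 mol
V = 0.005695 × 22.4 = 0.1276 L

0.128 L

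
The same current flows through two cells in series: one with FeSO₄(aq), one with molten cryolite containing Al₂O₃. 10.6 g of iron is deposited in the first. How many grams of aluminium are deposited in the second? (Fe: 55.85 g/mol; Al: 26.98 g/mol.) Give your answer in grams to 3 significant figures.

n(Fe) = 10.6 / 55.85 = 0.1898 mol
Fe²⁺ + 2e⁻ → Fe, so n(e⁻) = 2 × 0.1898 = 0.3796 mol
Same current for the same time ⇒ same n(e⁻) = 0.3796 mol in both cells.
Al³⁺ + 3e⁻ → Al, so n(Al) = 0.3796 / 3 = 0.1265 mol
m(Al) = 0.1265 × 26.98 = 3.41 g

3.41 g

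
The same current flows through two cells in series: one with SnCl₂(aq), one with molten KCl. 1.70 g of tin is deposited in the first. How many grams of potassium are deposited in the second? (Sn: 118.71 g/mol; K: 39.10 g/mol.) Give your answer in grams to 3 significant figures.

1.12 g

n(Sn) = 1.70 / 118.71 = 0.01432 mol
Sn²⁺ + 2e⁻ → Sn, so n(e⁻) = 2 × 0.01432 = 0.02864 mol
Since the cells are in series, n(e⁻) in the K cell is also 0.02864 mol.
K⁺ + e⁻ → K, so n(K) = 0.02864 mol
m(K) = 0.02864 × 39.10 = 1.12 g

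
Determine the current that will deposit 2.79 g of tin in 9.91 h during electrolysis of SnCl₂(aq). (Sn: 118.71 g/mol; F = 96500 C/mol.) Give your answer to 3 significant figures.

n(Sn) = 2.79 / 118.71 = 0.02350 mol
Sn²⁺ + 2e⁻ → Sn, so n(e⁻) = 2 × 0.02350 = 0.04700 mol
Q = 0.04700 × 96500 = 4536 C
I = Q / t = 4536 / 35676 s = 0.127 A

0.127 A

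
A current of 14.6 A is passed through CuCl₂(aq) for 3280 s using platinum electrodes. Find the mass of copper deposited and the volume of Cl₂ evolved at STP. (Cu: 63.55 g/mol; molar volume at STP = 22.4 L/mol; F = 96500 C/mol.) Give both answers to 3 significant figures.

Q = 14.6 × 3280 = 47890 C; n(e⁻) = 47890 / 96500 = 0.4963 mol
Cathode: Cu²⁺ + 2e⁻ → Cu → n(Cu) = 0.4963/2 = 0.2482 mol → 15.8 g
Anode: 2Cl⁻ → Cl₂ + 2e⁻ → n(Cl₂) = 0.4963/2 = 0.2482 mol → 5.56 L

15.8 g Cu; 5.56 L Cl₂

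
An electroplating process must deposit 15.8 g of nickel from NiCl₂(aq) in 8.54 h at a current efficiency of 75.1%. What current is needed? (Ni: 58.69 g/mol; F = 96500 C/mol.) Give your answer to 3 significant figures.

n(Ni) = 15.8 / 58.69 = 0.2692 mol
Ni²⁺ + 2e⁻ → Ni, so n(e⁻) = 2 × 0.2692 = 0.5384 mol
Q = 0.5384 × 96500 / 0.751 = 69180 C
I = Q / t = 69180 / 30744 s = 2.25 A

2.25 A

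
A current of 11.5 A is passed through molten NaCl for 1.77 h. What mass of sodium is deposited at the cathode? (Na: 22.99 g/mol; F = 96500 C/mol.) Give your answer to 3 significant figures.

Q = 11.5 A × 6372 s = 73280 C
n(e⁻) = 73280 / 96500 = 0.7594 mol
Na⁺ + e⁻ → Na, so n(Na) = 0.7594 mol
m = 0.7594 × 22.99 = 17.5 g

17.5 g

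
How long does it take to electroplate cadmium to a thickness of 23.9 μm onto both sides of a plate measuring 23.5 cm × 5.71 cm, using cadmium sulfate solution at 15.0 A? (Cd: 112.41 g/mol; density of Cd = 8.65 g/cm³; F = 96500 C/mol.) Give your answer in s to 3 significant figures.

635 s

Plated area = 2 × 23.5 × 5.71 = 268.4 cm²
Volume = 268.4 × 23.9×10⁻⁴ cm = 0.6415 cm³
m(Cd) = 0.6415 × 8.65 = 5.549 g
n(Cd) = 5.549 / 112.41 = 0.04936 mol; n(e⁻) = 2 × 0.04936 = 0.09872 mol
Q = 0.09872 × 96500 = 9526 C
t = 9526 / 15.0 = 635.1 s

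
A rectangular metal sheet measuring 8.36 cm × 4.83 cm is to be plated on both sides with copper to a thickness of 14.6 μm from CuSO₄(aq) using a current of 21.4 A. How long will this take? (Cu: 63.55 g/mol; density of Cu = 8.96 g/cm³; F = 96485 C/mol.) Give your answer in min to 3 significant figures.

Plated area = 2 × 8.36 × 4.83 = 80.76 cm²
Volume = 80.76 × 14.6×10⁻⁴ cm = 0.1179 cm³
m(Cu) = 0.1179 × 8.96 = 1.056 g
n(Cu) = 1.056 / 63.55 = 0.01662 mol; n(e⁻) = 2 × 0.01662 = 0.03324 mol
Q = 0.03324 × 96485 = 3207 C
t = 3207 / 21.4 = 149.9 s = 2.50 min

2.50 min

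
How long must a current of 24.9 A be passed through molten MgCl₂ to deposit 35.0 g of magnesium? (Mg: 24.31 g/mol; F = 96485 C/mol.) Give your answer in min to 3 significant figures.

186 min

n(Mg) = 35.0 / 24.31 = 1.440 mol
Mg²⁺ + 2e⁻ → Mg, so n(e⁻) = 2 × 1.440 = 2.880 mol
Q = 2.880 × 96485 = 2.779×10^5 C
t = Q / I = 2.779×10^5 / 24.9 = 11160 s = 186 min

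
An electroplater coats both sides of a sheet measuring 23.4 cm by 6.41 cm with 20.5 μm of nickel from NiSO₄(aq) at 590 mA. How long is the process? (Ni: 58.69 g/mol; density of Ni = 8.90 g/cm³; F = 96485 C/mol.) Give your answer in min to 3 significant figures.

Plated area = 2 × 23.4 × 6.41 = 300.0 cm²
Volume = 300.0 × 20.5×10⁻⁴ cm = 0.6150 cm³
m(Ni) = 0.6150 × 8.90 = 5.474 g
n(Ni) = 5.474 / 58.69 = 0.09327 mol; n(e⁻) = 2 × 0.09327 = 0.1865 mol
Q = 0.1865 × 96485 = 17990 C
t = 17990 / 0.590 = 30490 s = 508 min

508 min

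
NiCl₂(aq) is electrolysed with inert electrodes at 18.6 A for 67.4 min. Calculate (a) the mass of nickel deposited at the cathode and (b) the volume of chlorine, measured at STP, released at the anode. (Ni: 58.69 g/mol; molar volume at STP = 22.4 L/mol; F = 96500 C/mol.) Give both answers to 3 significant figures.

Q = 18.6 × 4044 = 75220 C; n(e⁻) = 75220 / 96500 = 0.7795 mol
Cathode: Ni²⁺ + 2e⁻ → Ni → n(Ni) = 0.7795/2 = 0.3898 mol → 22.9 g
Anode: 2Cl⁻ → Cl₂ + 2e⁻ → n(Cl₂) = 0.7795/2 = 0.3898 mol → 8.73 L

22.9 g Ni; 8.73 L Cl₂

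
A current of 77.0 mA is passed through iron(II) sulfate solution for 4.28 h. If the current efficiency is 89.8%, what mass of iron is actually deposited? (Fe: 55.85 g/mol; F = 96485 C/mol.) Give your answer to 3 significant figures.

Q = 0.0770 × 15408 = 1186 C
n(e⁻) = 1186 / 96485 = 0.01229 mol
Fe²⁺ + 2e⁻ → Fe, so theoretical m(Fe) = 0.006145 × 55.85 = 0.3432 g
Actual mass = 89.8% × 0.3432 = 0.308 g

0.308 g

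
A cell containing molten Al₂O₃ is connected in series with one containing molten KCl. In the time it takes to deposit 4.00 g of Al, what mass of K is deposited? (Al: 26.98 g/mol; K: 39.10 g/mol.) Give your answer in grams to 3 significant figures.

17.4 g

n(Al) = 4.00 / 26.98 = 0.1483 mol
Al³⁺ + 3e⁻ → Al, so n(e⁻) = 3 × 0.1483 = 0.4449 mol
The cells are in series, so the same charge (and hence the same n(e⁻) = 0.4449 mol) passes through both.
K⁺ + e⁻ → K, so n(K) = 0.4449 mol
m(K) = 0.4449 × 39.10 = 17.4 g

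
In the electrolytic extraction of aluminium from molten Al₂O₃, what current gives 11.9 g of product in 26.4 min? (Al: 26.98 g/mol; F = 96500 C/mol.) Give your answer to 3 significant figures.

80.6 A

n(Al) = 11.9 / 26.98 = 0.4411 mol
Al³⁺ + 3e⁻ → Al, so n(e⁻) = 3 × 0.4411 = 1.323 mol
Q = 1.323 × 96500 = 1.277×10^5 C
I = Q / t = 1.277×10^5 / 1584 s = 80.6 A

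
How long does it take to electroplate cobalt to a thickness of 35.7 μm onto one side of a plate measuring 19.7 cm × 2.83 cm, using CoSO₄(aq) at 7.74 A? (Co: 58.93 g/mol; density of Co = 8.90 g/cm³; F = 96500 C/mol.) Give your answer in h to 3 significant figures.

0.208 h

Plated area = 19.7 × 2.83 = 55.75 cm²
Volume = 55.75 × 35.7×10⁻⁴ cm = 0.1990 cm³
m(Co) = 0.1990 × 8.90 = 1.771 g
n(Co) = 1.771 / 58.93 = 0.03005 mol; n(e⁻) = 2 × 0.03005 = 0.06010 mol
Q = 0.06010 × 96500 = 5800 C
t = 5800 / 7.74 = 749.4 s = 0.208 h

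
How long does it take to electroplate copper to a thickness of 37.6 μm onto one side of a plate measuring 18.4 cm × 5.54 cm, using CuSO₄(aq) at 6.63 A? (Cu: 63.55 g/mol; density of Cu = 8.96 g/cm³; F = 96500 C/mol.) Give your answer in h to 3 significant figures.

Plated area = 18.4 × 5.54 = 101.9 cm²
Volume = 101.9 × 37.6×10⁻⁴ cm = 0.3831 cm³
m(Cu) = 0.3831 × 8.96 = 3.433 g
n(Cu) = 3.433 / 63.55 = 0.05402 mol; n(e⁻) = 2 × 0.05402 = 0.1080 mol
Q = 0.1080 × 96500 = 10420 C
t = 10420 / 6.63 = 1572 s = 0.437 h

0.437 h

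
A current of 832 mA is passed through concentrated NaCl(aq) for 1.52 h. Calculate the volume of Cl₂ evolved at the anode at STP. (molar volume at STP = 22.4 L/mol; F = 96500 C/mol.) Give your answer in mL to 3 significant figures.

Q = It = 0.832 × 5472 = 4553 C
Moles of electrons = 4553 / 96500 = 0.04718 mol
2Cl⁻ → Cl₂ + 2e⁻, so n(Cl₂) = 0.04718 / 2 = 0.02359 mol
V = 0.02359 × 22.4 = 0.5284 L
= 528 mL

528 mL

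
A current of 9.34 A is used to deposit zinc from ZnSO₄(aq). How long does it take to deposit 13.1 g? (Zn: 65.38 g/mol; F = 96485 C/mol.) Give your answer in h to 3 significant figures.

n(Zn) = 13.1 / 65.38 = 0.2004 mol
Zn²⁺ + 2e⁻ → Zn, so n(e⁻) = 2 × 0.2004 = 0.4008 mol
Q = 0.4008 × 96485 = 38670 C
t = Q / I = 38670 / 9.34 = 4140 s = 1.15 h

1.15 h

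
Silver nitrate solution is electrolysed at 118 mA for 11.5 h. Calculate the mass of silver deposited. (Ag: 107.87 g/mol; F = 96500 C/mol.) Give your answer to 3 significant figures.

Q = 0.118 A × 41400 s = 4885 C
Moles of electrons = 4885 / 96500 = 0.05062 mol
Ag⁺ + e⁻ → Ag, so n(Ag) = 0.05062 mol
m = 0.05062 × 107.87 = 5.46 g

5.46 g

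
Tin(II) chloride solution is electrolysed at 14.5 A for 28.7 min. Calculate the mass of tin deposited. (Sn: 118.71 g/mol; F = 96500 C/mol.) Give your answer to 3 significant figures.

Q = 14.5 A × 1722 s = 24970 C
Moles of electrons = 24970 / 96500 = 0.2588 mol
Sn²⁺ + 2e⁻ → Sn, so n(Sn) = 0.2588 / 2 = 0.1294 mol
m = 0.1294 × 118.71 = 15.4 g

15.4 g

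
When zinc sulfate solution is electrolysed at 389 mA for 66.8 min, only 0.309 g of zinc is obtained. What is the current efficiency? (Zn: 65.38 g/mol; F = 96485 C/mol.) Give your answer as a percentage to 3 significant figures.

58.5%

Q = 0.389 × 4008 = 1559 C
n(e⁻) = 1559 / 96485 = 0.01616 mol
Zn²⁺ + 2e⁻ → Zn, so theoretical n(Zn) = 0.008080 mol → 0.5283 g
Efficiency = 0.309 / 0.5283 = 0.5849 = 58.5%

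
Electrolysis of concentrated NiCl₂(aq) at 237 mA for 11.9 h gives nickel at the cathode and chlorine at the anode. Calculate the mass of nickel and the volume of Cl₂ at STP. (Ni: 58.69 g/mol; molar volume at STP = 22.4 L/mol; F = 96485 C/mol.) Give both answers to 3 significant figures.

Q = 0.237 × 42840 = 10150 C; n(e⁻) = 10150 / 96485 = 0.1052 mol
Cathode: Ni²⁺ + 2e⁻ → Ni → n(Ni) = 0.1052/2 = 0.05260 mol → 3.09 g
Anode: 2Cl⁻ → Cl₂ + 2e⁻ → n(Cl₂) = 0.1052/2 = 0.05260 mol → 1.18 L

3.09 g Ni; 1.18 L Cl₂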